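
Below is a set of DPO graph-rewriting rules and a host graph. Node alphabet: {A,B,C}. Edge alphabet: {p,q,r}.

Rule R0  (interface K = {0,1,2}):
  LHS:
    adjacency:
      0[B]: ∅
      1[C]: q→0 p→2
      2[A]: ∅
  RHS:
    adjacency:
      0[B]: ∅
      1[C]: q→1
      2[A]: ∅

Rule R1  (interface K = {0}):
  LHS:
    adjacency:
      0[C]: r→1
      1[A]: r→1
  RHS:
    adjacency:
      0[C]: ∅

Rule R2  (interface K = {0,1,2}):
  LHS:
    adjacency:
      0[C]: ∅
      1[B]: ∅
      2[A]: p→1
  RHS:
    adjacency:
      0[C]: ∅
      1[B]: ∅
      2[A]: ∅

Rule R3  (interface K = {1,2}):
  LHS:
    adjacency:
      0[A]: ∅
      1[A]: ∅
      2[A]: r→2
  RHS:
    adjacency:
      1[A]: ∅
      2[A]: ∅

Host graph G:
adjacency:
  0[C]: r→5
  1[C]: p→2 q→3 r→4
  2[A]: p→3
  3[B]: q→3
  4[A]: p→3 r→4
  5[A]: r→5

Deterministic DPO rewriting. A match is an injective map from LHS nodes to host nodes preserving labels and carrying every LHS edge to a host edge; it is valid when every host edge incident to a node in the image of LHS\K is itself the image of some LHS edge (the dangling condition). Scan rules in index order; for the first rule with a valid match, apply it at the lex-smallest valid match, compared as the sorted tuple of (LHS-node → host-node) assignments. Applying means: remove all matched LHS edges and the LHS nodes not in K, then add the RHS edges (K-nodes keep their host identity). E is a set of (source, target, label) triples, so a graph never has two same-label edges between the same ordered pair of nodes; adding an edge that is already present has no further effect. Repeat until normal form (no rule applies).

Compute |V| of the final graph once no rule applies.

[0] host  ⇒  6 nodes, 9 edges  {0-r->5 1-p->2 1-q->3 1-r->4 2-p->3 3-q->3 4-p->3 4-r->4 5-r->5}
[1] R0 @ {0↦3, 1↦1, 2↦2}  ⇒  6 nodes, 8 edges  {0-r->5 1-q->1 1-r->4 2-p->3 3-q->3 4-p->3 4-r->4 5-r->5}
[2] R1 @ {0↦0, 1↦5}  ⇒  5 nodes, 6 edges  {1-q->1 1-r->4 2-p->3 3-q->3 4-p->3 4-r->4}
[3] R2 @ {0↦0, 1↦3, 2↦2}  ⇒  5 nodes, 5 edges  {1-q->1 1-r->4 3-q->3 4-p->3 4-r->4}
[4] R2 @ {0↦0, 1↦3, 2↦4}  ⇒  5 nodes, 4 edges  {1-q->1 1-r->4 3-q->3 4-r->4}
[5] R1 @ {0↦1, 1↦4}  ⇒  4 nodes, 2 edges  {1-q->1 3-q->3}
normal form: no rule applies after step 5
NF nodes: {0:C, 1:C, 2:A, 3:B}

Answer: 4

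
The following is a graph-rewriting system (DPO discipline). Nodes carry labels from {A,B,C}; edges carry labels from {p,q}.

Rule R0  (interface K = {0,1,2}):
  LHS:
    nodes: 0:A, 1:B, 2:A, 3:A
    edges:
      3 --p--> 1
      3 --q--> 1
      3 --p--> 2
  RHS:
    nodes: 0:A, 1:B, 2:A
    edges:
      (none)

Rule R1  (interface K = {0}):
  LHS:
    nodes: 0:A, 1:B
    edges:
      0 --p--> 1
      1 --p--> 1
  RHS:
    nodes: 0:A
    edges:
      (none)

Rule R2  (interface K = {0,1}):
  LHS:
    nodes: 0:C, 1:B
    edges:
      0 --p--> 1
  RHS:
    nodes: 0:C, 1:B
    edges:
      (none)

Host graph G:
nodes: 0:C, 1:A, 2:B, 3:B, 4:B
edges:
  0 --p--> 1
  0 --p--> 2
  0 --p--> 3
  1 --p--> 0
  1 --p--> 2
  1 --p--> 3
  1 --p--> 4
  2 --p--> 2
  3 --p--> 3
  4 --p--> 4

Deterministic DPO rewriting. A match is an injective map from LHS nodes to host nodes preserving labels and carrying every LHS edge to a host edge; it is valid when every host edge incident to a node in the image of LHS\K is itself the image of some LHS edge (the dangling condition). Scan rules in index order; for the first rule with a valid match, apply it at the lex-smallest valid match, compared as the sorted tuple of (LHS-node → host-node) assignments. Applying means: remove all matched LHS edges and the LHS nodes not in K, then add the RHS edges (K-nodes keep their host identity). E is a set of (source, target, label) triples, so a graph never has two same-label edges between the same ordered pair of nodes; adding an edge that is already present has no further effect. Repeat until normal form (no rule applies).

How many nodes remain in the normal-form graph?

Answer: 2

Steps:
start.  V:5 E:10  edges: 0-p->1 0-p->2 0-p->3 1-p->0 1-p->2 1-p->3 1-p->4 2-p->2 3-p->3 4-p->4
1. fire R1 via {0↦1, 1↦4}  →  V:4 E:8  edges: 0-p->1 0-p->2 0-p->3 1-p->0 1-p->2 1-p->3 2-p->2 3-p->3
2. fire R2 via {0↦0, 1↦2}  →  V:4 E:7  edges: 0-p->1 0-p->3 1-p->0 1-p->2 1-p->3 2-p->2 3-p->3
3. fire R1 via {0↦1, 1↦2}  →  V:3 E:5  edges: 0-p->1 0-p->3 1-p->0 1-p->3 3-p->3
4. fire R2 via {0↦0, 1↦3}  →  V:3 E:4  edges: 0-p->1 1-p->0 1-p->3 3-p->3
5. fire R1 via {0↦1, 1↦3}  →  V:2 E:2  edges: 0-p->1 1-p->0
halt: no rule applies after step 5
NF nodes: {0:C, 1:A}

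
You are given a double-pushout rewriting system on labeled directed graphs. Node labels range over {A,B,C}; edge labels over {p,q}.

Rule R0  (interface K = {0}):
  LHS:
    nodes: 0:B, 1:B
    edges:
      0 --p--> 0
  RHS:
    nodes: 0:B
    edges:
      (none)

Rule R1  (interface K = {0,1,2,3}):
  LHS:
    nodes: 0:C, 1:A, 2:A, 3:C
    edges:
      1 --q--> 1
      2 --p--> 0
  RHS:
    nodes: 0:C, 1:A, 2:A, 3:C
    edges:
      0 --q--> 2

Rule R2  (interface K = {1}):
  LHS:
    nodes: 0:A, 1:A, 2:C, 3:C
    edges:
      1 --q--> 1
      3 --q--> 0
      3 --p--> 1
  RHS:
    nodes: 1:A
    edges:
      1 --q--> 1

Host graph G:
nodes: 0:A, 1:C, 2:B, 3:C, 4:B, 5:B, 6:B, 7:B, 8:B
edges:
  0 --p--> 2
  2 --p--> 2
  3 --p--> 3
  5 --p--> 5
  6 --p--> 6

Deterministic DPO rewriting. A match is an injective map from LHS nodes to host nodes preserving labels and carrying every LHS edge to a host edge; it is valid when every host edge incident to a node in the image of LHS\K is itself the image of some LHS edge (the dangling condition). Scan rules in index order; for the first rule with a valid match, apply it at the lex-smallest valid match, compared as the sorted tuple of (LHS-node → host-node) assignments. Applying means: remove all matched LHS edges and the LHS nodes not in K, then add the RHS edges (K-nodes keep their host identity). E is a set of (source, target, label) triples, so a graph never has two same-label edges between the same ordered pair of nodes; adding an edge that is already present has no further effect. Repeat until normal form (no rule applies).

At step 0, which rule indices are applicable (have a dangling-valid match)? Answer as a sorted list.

Answer: [R0]

Steps:
R0: 9 valid matches — {0↦2, 1↦4}, {0↦2, 1↦7}, {0↦2, 1↦8} (+6 more)
R1: no valid match — LHS pattern not found
R2: no valid match — LHS pattern not found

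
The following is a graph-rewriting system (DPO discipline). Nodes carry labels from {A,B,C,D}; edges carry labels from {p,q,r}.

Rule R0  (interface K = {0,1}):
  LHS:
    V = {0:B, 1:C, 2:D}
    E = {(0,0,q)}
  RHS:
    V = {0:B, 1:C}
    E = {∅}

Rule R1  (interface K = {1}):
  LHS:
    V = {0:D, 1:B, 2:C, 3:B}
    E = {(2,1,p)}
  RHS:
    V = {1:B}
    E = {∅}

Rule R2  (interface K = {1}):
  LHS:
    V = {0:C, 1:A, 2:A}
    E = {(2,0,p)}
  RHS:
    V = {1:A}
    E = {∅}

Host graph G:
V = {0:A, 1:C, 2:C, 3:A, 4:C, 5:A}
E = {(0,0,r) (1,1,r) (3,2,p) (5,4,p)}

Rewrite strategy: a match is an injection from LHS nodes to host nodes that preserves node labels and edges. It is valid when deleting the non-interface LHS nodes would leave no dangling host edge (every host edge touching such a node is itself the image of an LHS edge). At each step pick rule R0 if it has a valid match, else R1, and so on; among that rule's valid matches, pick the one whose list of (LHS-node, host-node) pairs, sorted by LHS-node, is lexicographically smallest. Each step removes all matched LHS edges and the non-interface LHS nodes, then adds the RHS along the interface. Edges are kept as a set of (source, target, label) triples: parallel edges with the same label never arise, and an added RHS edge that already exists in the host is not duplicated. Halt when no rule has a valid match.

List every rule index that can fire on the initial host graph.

R0: no valid match — LHS pattern not found
R1: no valid match — LHS pattern not found
R2: 4 valid matches — {0↦2, 1↦0, 2↦3}, {0↦2, 1↦5, 2↦3}, {0↦4, 1↦0, 2↦5} (+1 more)

Answer: [R2]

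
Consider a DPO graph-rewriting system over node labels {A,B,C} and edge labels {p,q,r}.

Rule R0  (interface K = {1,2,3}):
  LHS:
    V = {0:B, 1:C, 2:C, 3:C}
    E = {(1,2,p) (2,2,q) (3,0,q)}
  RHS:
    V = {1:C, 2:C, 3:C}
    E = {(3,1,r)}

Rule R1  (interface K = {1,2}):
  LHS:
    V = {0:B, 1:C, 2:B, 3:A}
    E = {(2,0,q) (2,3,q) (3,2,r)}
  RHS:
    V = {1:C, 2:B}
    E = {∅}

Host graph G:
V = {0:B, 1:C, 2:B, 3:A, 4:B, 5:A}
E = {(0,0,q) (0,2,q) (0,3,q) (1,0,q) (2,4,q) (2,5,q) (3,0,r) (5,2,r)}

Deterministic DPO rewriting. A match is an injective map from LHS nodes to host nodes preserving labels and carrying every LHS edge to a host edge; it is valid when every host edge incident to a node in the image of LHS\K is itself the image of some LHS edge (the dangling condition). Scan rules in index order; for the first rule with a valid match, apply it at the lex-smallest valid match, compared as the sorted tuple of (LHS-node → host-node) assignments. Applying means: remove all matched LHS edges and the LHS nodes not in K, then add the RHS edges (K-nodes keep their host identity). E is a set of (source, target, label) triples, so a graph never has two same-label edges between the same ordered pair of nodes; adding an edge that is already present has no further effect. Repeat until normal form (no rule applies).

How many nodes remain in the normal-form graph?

Answer: 2

Steps:
initial: |V|=6 |E|=8  E = 0-q->0 0-q->2 0-q->3 1-q->0 2-q->4 2-q->5 3-r->0 5-r->2
step 1: apply R1 at {0↦4, 1↦1, 2↦2, 3↦5}  → |V|=4 |E|=5  E = 0-q->0 0-q->2 0-q->3 1-q->0 3-r->0
step 2: apply R1 at {0↦2, 1↦1, 2↦0, 3↦3}  → |V|=2 |E|=2  E = 0-q->0 1-q->0
halt: no rule applies after step 2
NF nodes: {0:B, 1:C}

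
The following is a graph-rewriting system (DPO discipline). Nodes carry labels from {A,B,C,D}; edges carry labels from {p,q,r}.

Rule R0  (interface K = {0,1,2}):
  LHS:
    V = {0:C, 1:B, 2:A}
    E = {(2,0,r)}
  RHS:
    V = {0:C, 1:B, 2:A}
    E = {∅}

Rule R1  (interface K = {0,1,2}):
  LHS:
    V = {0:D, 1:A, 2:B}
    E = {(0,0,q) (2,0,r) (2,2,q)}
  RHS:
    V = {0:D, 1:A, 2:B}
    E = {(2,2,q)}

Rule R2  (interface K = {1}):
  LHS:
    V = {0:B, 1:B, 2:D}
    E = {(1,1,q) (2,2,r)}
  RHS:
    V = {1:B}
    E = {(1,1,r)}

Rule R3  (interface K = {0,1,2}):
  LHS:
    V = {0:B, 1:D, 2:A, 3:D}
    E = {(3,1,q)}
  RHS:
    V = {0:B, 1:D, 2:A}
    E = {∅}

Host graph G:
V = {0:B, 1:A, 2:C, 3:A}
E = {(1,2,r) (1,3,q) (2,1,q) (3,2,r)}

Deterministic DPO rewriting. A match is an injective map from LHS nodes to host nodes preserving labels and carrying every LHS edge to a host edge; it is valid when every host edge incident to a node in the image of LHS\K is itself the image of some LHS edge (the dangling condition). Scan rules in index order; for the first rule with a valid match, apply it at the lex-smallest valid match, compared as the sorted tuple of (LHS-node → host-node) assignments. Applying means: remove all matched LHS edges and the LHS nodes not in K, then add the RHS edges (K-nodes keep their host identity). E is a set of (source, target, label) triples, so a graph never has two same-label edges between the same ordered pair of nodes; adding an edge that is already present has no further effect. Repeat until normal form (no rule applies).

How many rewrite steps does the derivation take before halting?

Answer: 2

Derivation:
initial: |V|=4 |E|=4  E = 1-r->2 1-q->3 2-q->1 3-r->2
step 1: apply R0 at {0↦2, 1↦0, 2↦1}  → |V|=4 |E|=3  E = 1-q->3 2-q->1 3-r->2
step 2: apply R0 at {0↦2, 1↦0, 2↦3}  → |V|=4 |E|=2  E = 1-q->3 2-q->1
normal form: no rule applies after step 2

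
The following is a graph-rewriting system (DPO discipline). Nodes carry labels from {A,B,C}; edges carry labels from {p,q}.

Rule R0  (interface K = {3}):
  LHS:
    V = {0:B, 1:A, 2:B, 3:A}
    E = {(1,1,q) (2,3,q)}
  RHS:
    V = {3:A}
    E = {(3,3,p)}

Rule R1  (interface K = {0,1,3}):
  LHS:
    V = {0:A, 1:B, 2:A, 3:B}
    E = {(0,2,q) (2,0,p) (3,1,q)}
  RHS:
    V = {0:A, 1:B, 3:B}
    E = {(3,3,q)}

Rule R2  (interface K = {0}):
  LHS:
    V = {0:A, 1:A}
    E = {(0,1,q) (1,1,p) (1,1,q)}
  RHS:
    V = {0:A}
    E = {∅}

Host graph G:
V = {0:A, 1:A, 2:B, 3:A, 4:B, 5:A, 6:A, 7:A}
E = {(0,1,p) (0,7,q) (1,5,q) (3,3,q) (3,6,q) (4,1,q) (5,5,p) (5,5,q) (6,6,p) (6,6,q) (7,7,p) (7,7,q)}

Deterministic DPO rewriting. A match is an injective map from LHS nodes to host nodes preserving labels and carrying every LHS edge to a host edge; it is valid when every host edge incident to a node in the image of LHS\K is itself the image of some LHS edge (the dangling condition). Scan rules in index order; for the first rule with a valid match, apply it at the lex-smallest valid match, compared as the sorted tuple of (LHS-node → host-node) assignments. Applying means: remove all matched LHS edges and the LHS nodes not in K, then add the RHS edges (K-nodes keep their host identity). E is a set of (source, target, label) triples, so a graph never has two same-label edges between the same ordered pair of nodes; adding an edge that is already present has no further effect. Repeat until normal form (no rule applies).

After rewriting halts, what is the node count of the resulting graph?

Answer: 2

Rewrite trace:
initial: |V|=8 |E|=12  E = 0-p->1 0-q->7 1-q->5 3-q->3 3-q->6 4-q->1 5-p->5 5-q->5 6-p->6 6-q->6 7-p->7 7-q->7
step 1: apply R2 at {0↦0, 1↦7}  → |V|=7 |E|=9  E = 0-p->1 1-q->5 3-q->3 3-q->6 4-q->1 5-p->5 5-q->5 6-p->6 6-q->6
step 2: apply R2 at {0↦1, 1↦5}  → |V|=6 |E|=6  E = 0-p->1 3-q->3 3-q->6 4-q->1 6-p->6 6-q->6
step 3: apply R2 at {0↦3, 1↦6}  → |V|=5 |E|=3  E = 0-p->1 3-q->3 4-q->1
step 4: apply R0 at {0↦2, 1↦3, 2↦4, 3↦1}  → |V|=2 |E|=2  E = 0-p->1 1-p->1
halt: no rule applies after step 4
NF nodes: {0:A, 1:A}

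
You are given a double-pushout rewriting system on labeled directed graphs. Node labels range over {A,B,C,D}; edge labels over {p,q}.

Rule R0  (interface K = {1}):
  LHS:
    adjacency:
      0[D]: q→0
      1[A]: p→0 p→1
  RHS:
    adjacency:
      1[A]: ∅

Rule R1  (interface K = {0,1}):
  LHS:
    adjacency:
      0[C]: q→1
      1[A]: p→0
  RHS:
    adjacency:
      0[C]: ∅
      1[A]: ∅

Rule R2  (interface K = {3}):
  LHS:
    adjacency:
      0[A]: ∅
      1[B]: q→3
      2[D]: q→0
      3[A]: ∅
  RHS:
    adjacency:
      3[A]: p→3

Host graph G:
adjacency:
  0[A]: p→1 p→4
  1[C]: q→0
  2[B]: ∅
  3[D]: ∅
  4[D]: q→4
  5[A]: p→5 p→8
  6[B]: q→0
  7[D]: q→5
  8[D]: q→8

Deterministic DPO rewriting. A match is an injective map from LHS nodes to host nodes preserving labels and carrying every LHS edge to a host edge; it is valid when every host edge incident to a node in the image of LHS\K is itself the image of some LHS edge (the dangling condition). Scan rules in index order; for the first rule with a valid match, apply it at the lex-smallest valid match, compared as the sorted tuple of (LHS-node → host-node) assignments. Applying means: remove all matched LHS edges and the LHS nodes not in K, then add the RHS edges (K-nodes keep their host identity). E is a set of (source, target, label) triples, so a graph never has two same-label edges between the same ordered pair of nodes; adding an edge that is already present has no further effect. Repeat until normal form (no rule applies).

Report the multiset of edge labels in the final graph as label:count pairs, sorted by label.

Answer: (no edges)

Steps:
start.  V:9 E:9  edges: 0-p->1 0-p->4 1-q->0 4-q->4 5-p->5 5-p->8 6-q->0 7-q->5 8-q->8
1. fire R0 via {0↦8, 1↦5}  →  V:8 E:6  edges: 0-p->1 0-p->4 1-q->0 4-q->4 6-q->0 7-q->5
2. fire R1 via {0↦1, 1↦0}  →  V:8 E:4  edges: 0-p->4 4-q->4 6-q->0 7-q->5
3. fire R2 via {0↦5, 1↦6, 2↦7, 3↦0}  →  V:5 E:3  edges: 0-p->0 0-p->4 4-q->4
4. fire R0 via {0↦4, 1↦0}  →  V:4 E:0  edges: ∅
halt: no rule applies after step 4
NF edges: []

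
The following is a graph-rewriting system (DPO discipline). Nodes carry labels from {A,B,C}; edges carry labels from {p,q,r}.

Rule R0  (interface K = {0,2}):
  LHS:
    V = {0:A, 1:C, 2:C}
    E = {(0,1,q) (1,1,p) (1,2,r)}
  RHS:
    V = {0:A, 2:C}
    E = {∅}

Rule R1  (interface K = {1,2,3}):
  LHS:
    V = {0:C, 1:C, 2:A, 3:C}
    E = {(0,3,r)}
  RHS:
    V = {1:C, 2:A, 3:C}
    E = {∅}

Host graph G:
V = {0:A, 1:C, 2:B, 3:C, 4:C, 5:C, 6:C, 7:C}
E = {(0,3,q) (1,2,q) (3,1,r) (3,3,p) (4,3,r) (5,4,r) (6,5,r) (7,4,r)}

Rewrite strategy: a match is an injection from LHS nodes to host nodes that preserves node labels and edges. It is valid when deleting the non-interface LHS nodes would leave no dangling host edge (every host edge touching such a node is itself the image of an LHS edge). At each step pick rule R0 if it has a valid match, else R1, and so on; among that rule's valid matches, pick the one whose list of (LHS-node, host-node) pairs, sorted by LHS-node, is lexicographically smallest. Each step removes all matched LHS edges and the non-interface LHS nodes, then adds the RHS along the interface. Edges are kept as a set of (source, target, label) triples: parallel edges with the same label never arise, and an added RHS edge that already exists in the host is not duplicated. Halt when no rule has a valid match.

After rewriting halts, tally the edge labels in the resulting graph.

Answer: q:1

Rewrite trace:
start.  V:8 E:8  edges: 0-q->3 1-q->2 3-r->1 3-p->3 4-r->3 5-r->4 6-r->5 7-r->4
1. fire R1 via {0↦6, 1↦1, 2↦0, 3↦5}  →  V:7 E:7  edges: 0-q->3 1-q->2 3-r->1 3-p->3 4-r->3 5-r->4 7-r->4
2. fire R1 via {0↦5, 1↦1, 2↦0, 3↦4}  →  V:6 E:6  edges: 0-q->3 1-q->2 3-r->1 3-p->3 4-r->3 7-r->4
3. fire R1 via {0↦7, 1↦1, 2↦0, 3↦4}  →  V:5 E:5  edges: 0-q->3 1-q->2 3-r->1 3-p->3 4-r->3
4. fire R1 via {0↦4, 1↦1, 2↦0, 3↦3}  →  V:4 E:4  edges: 0-q->3 1-q->2 3-r->1 3-p->3
5. fire R0 via {0↦0, 1↦3, 2↦1}  →  V:3 E:1  edges: 1-q->2
final graph: no rule applies after step 5
NF edges: [(1, 2, 'q')]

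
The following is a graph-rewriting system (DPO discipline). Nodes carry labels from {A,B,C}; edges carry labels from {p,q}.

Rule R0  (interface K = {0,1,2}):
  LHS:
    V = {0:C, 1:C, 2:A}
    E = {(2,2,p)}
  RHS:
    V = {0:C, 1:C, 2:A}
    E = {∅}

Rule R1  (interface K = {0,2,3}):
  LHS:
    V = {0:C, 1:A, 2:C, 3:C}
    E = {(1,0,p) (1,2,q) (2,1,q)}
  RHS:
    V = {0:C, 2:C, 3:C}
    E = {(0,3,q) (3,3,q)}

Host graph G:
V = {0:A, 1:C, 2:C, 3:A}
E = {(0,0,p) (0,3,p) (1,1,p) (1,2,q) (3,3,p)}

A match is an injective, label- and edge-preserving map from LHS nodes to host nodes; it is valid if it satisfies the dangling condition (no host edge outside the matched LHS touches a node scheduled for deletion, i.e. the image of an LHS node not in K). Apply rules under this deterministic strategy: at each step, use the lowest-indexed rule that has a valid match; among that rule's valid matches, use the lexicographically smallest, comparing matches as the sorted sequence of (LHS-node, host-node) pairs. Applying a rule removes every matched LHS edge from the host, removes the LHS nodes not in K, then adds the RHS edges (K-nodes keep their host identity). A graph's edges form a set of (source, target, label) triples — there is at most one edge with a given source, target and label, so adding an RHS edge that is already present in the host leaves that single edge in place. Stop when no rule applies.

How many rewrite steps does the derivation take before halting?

initial: |V|=4 |E|=5  E = 0-p->0 0-p->3 1-p->1 1-q->2 3-p->3
step 1: apply R0 at {0↦1, 1↦2, 2↦0}  → |V|=4 |E|=4  E = 0-p->3 1-p->1 1-q->2 3-p->3
step 2: apply R0 at {0↦1, 1↦2, 2↦3}  → |V|=4 |E|=3  E = 0-p->3 1-p->1 1-q->2
final graph: no rule applies after step 2

Answer: 2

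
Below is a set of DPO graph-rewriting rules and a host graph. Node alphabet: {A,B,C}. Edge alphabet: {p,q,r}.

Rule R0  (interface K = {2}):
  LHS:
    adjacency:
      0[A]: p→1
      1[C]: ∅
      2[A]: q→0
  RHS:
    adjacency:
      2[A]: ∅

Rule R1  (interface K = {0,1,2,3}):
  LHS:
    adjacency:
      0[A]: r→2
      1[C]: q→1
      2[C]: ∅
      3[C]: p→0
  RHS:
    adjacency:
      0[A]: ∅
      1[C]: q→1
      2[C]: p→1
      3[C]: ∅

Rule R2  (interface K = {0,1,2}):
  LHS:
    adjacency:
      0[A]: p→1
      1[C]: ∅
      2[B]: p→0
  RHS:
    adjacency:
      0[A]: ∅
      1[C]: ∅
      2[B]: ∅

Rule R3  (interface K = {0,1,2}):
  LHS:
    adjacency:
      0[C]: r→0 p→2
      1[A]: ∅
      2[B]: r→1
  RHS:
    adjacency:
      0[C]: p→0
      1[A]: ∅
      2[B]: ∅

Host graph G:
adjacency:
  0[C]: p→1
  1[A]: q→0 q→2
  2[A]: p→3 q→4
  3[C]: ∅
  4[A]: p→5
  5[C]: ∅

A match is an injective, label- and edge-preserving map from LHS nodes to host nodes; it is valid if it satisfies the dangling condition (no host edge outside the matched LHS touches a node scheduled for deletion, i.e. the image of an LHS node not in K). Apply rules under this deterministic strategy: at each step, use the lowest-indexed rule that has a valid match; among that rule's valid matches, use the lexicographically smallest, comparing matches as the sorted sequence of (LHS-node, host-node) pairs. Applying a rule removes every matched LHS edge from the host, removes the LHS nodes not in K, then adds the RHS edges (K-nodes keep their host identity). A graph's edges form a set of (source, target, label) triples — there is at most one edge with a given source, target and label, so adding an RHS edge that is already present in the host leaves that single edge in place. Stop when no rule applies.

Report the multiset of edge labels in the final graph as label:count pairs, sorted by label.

start.  V:6 E:6  edges: 0-p->1 1-q->0 1-q->2 2-p->3 2-q->4 4-p->5
1. fire R0 via {0↦4, 1↦5, 2↦2}  →  V:4 E:4  edges: 0-p->1 1-q->0 1-q->2 2-p->3
2. fire R0 via {0↦2, 1↦3, 2↦1}  →  V:2 E:2  edges: 0-p->1 1-q->0
halt: no rule applies after step 2
NF edges: [(0, 1, 'p'), (1, 0, 'q')]

Answer: p:1 q:1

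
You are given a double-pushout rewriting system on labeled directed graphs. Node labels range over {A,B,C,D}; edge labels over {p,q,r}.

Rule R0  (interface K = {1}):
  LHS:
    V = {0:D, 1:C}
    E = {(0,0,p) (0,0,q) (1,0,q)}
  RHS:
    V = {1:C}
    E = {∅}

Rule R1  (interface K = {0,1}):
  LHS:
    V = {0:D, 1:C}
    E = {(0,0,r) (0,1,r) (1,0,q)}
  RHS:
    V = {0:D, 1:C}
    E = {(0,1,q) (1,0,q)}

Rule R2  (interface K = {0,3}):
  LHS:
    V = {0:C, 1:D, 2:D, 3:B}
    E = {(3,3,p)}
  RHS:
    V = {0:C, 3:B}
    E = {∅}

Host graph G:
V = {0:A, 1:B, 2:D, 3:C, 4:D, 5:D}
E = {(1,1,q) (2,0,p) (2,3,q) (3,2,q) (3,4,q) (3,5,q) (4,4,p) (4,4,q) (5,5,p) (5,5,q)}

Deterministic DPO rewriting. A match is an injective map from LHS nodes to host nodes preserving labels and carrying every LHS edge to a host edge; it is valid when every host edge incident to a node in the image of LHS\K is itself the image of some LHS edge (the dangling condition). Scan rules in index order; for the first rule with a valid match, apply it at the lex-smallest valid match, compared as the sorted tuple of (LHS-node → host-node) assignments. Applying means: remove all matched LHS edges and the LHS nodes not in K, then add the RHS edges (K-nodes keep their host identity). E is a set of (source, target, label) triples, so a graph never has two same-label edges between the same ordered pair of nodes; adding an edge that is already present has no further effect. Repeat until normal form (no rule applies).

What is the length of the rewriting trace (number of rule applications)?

Answer: 2

Derivation:
initial: |V|=6 |E|=10  E = 1-q->1 2-p->0 2-q->3 3-q->2 3-q->4 3-q->5 4-p->4 4-q->4 5-p->5 5-q->5
step 1: apply R0 at {0↦4, 1↦3}  → |V|=5 |E|=7  E = 1-q->1 2-p->0 2-q->3 3-q->2 3-q->5 5-p->5 5-q->5
step 2: apply R0 at {0↦5, 1↦3}  → |V|=4 |E|=4  E = 1-q->1 2-p->0 2-q->3 3-q->2
final graph: no rule applies after step 2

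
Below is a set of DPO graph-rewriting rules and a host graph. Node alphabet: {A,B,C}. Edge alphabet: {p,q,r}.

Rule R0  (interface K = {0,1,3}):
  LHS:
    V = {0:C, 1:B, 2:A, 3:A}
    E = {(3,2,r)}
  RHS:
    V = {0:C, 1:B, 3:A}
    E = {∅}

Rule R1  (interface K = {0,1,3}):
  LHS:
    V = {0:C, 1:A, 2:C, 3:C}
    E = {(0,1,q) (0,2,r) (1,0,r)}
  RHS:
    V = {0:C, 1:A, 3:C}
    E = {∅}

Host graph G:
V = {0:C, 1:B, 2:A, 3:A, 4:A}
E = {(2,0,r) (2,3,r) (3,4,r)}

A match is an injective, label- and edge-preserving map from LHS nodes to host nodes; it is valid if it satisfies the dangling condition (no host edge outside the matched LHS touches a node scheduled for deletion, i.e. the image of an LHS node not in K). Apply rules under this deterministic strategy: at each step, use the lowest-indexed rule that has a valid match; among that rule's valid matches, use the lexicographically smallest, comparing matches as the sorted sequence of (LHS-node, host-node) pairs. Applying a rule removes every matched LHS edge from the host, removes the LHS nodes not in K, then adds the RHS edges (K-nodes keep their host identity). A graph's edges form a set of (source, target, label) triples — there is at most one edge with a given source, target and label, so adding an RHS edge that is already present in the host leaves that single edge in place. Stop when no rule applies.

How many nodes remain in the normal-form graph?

start.  V:5 E:3  edges: 2-r->0 2-r->3 3-r->4
1. fire R0 via {0↦0, 1↦1, 2↦4, 3↦3}  →  V:4 E:2  edges: 2-r->0 2-r->3
2. fire R0 via {0↦0, 1↦1, 2↦3, 3↦2}  →  V:3 E:1  edges: 2-r->0
normal form: no rule applies after step 2
NF nodes: {0:C, 1:B, 2:A}

Answer: 3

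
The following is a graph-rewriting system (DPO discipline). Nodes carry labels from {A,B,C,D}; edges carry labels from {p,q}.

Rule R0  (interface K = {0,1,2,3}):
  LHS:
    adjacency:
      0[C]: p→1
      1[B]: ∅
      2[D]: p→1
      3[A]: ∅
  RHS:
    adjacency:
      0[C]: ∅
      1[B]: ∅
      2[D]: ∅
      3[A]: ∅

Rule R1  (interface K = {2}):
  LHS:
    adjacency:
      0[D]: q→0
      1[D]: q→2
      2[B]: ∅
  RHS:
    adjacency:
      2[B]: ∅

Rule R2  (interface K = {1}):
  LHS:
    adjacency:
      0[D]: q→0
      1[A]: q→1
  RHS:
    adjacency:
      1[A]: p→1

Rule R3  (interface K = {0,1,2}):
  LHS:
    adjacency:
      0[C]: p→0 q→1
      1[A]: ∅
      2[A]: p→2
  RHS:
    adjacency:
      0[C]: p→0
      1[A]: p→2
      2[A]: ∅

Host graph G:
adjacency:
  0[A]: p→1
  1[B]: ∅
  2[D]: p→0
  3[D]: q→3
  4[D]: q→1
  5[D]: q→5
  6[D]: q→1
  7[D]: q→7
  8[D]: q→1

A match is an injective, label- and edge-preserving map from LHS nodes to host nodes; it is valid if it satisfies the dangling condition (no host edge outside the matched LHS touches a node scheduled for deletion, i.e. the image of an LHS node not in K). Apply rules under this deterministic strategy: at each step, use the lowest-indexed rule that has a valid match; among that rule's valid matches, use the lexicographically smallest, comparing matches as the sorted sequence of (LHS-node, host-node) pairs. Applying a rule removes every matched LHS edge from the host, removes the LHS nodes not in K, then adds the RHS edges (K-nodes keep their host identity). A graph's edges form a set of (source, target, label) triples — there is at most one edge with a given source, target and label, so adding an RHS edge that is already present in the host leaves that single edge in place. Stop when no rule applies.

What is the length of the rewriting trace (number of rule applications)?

Answer: 3

Rewrite trace:
start.  V:9 E:8  edges: 0-p->1 2-p->0 3-q->3 4-q->1 5-q->5 6-q->1 7-q->7 8-q->1
1. fire R1 via {0↦3, 1↦4, 2↦1}  →  V:7 E:6  edges: 0-p->1 2-p->0 5-q->5 6-q->1 7-q->7 8-q->1
2. fire R1 via {0↦5, 1↦6, 2↦1}  →  V:5 E:4  edges: 0-p->1 2-p->0 7-q->7 8-q->1
3. fire R1 via {0↦7, 1↦8, 2↦1}  →  V:3 E:2  edges: 0-p->1 2-p->0
normal form: no rule applies after step 3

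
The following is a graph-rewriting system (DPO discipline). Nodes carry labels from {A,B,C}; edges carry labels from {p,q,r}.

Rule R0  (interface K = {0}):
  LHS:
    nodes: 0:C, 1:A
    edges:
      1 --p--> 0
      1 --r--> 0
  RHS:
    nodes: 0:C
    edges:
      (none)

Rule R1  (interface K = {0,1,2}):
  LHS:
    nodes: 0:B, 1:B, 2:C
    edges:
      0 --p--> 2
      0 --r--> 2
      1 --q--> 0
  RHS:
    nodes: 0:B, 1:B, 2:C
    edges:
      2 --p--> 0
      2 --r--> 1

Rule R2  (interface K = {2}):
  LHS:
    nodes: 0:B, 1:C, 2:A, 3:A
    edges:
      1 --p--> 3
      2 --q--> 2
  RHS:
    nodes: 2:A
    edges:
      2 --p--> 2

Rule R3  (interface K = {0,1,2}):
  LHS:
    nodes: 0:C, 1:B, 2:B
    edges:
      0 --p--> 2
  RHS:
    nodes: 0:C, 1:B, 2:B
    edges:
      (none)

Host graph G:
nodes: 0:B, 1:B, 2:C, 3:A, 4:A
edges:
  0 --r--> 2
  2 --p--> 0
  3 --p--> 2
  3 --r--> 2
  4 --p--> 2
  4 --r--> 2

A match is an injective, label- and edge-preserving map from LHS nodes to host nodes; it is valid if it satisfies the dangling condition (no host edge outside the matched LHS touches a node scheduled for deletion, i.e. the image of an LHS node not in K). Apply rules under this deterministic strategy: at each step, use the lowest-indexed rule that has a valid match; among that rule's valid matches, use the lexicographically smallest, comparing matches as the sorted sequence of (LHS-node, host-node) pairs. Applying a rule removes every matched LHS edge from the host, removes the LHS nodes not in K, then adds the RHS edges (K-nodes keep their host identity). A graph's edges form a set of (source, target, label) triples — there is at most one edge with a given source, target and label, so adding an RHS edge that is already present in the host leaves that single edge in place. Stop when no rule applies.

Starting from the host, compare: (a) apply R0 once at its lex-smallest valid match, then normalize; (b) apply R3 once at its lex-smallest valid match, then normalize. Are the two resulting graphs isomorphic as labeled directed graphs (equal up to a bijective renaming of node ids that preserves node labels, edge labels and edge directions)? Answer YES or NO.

branch R0-first: apply at {0↦2, 1↦3} → |E|=4, then 2 more step(s) → NF |V|=3 |E|=1 V={0:B, 1:B, 2:C} E=0-r->2
branch R3-first: apply at {0↦2, 1↦1, 2↦0} → |E|=5, then 2 more step(s) → NF |V|=3 |E|=1 V={0:B, 1:B, 2:C} E=0-r->2
graphs isomorphic (equal up to label-preserving node renaming)

Answer: YES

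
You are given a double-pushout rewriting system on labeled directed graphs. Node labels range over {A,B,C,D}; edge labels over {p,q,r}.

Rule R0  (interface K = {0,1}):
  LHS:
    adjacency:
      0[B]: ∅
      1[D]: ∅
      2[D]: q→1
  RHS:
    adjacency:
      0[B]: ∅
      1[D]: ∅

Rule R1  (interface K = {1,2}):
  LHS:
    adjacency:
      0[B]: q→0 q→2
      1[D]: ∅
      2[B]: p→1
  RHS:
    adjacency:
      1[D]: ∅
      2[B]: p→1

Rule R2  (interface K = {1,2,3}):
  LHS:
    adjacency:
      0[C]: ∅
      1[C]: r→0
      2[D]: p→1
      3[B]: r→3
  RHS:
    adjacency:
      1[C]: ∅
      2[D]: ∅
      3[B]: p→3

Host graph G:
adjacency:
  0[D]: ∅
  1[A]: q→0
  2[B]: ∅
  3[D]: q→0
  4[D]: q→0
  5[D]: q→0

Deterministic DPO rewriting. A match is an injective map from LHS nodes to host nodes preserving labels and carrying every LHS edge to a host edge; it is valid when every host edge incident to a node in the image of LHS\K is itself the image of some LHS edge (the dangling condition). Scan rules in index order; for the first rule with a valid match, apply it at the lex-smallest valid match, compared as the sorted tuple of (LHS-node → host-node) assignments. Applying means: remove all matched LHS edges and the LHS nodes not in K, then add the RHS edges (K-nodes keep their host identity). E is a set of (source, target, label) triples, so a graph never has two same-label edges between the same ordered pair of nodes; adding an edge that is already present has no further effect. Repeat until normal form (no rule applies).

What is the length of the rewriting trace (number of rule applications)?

Answer: 3

Steps:
start.  V:6 E:4  edges: 1-q->0 3-q->0 4-q->0 5-q->0
1. fire R0 via {0↦2, 1↦0, 2↦3}  →  V:5 E:3  edges: 1-q->0 4-q->0 5-q->0
2. fire R0 via {0↦2, 1↦0, 2↦4}  →  V:4 E:2  edges: 1-q->0 5-q->0
3. fire R0 via {0↦2, 1↦0, 2↦5}  →  V:3 E:1  edges: 1-q->0
halt: no rule applies after step 3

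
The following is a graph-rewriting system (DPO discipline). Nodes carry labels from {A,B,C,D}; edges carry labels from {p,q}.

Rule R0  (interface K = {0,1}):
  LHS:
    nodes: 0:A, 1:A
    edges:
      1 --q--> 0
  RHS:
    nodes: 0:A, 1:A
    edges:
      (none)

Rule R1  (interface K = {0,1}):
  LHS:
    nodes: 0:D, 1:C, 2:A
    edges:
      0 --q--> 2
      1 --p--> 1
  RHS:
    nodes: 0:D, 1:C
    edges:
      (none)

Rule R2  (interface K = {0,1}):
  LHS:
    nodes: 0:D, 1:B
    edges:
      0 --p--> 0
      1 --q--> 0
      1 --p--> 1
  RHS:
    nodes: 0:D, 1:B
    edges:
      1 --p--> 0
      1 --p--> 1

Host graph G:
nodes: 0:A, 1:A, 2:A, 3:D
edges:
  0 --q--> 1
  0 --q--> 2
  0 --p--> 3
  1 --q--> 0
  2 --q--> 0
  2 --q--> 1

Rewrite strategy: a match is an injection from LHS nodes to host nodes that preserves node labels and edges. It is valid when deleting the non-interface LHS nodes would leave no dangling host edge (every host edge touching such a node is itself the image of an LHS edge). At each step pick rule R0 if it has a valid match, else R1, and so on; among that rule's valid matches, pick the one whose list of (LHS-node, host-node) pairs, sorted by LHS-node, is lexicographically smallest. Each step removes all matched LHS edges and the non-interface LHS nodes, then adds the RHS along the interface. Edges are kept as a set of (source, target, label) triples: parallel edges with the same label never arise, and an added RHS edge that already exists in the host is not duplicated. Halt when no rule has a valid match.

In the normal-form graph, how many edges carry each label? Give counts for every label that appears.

Answer: p:1

Steps:
start.  V:4 E:6  edges: 0-q->1 0-q->2 0-p->3 1-q->0 2-q->0 2-q->1
1. fire R0 via {0↦0, 1↦1}  →  V:4 E:5  edges: 0-q->1 0-q->2 0-p->3 2-q->0 2-q->1
2. fire R0 via {0↦0, 1↦2}  →  V:4 E:4  edges: 0-q->1 0-q->2 0-p->3 2-q->1
3. fire R0 via {0↦1, 1↦0}  →  V:4 E:3  edges: 0-q->2 0-p->3 2-q->1
4. fire R0 via {0↦1, 1↦2}  →  V:4 E:2  edges: 0-q->2 0-p->3
5. fire R0 via {0↦2, 1↦0}  →  V:4 E:1  edges: 0-p->3
final graph: no rule applies after step 5
NF edges: [(0, 3, 'p')]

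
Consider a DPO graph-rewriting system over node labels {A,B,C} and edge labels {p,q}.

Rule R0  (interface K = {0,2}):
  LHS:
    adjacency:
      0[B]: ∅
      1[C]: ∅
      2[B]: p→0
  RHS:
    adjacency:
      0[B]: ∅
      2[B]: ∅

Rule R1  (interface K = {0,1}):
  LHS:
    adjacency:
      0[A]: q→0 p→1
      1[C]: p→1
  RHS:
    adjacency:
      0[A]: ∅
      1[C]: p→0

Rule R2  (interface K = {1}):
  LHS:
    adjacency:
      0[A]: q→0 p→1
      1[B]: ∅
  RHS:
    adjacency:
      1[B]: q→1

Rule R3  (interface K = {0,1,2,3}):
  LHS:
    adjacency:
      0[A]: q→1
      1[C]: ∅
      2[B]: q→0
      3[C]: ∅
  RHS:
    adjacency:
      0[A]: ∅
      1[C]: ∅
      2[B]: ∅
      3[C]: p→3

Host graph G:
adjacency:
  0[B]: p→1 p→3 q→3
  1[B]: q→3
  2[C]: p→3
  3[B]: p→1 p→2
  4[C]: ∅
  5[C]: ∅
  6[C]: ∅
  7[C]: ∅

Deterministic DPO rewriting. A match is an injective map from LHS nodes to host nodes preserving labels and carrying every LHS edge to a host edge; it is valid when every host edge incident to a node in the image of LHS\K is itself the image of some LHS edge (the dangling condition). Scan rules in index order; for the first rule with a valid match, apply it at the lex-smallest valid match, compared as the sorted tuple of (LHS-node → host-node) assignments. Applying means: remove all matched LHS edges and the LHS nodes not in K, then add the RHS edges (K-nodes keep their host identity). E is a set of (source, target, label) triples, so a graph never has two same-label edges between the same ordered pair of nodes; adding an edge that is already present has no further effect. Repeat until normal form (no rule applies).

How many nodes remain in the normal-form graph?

[0] host  ⇒  8 nodes, 7 edges  {0-p->1 0-p->3 0-q->3 1-q->3 2-p->3 3-p->1 3-p->2}
[1] R0 @ {0↦1, 1↦4, 2↦0}  ⇒  7 nodes, 6 edges  {0-p->3 0-q->3 1-q->3 2-p->3 3-p->1 3-p->2}
[2] R0 @ {0↦1, 1↦5, 2↦3}  ⇒  6 nodes, 5 edges  {0-p->3 0-q->3 1-q->3 2-p->3 3-p->2}
[3] R0 @ {0↦3, 1↦6, 2↦0}  ⇒  5 nodes, 4 edges  {0-q->3 1-q->3 2-p->3 3-p->2}
final graph: no rule applies after step 3
NF nodes: {0:B, 1:B, 2:C, 3:B, 7:C}

Answer: 5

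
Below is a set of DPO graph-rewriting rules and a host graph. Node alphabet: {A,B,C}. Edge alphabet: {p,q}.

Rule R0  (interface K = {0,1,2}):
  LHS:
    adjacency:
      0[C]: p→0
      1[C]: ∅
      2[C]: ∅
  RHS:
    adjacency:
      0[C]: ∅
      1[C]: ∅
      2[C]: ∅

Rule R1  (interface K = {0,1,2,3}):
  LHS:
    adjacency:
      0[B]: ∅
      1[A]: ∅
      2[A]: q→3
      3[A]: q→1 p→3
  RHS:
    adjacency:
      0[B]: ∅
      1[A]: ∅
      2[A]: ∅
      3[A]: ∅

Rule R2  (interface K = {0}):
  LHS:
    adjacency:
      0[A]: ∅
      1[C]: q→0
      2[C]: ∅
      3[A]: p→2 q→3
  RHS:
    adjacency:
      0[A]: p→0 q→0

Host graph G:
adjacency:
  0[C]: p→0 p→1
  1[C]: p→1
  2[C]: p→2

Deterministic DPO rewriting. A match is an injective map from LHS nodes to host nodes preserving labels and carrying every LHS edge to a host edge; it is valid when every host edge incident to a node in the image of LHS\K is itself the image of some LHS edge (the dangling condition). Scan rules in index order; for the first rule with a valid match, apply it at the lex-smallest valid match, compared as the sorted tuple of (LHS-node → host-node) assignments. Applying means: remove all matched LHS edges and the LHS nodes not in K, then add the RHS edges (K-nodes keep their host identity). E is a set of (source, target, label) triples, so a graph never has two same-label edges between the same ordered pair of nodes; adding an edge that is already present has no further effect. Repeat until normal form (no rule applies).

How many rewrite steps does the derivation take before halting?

Answer: 3

Rewrite trace:
start.  V:3 E:4  edges: 0-p->0 0-p->1 1-p->1 2-p->2
1. fire R0 via {0↦0, 1↦1, 2↦2}  →  V:3 E:3  edges: 0-p->1 1-p->1 2-p->2
2. fire R0 via {0↦1, 1↦0, 2↦2}  →  V:3 E:2  edges: 0-p->1 2-p->2
3. fire R0 via {0↦2, 1↦0, 2↦1}  →  V:3 E:1  edges: 0-p->1
final graph: no rule applies after step 3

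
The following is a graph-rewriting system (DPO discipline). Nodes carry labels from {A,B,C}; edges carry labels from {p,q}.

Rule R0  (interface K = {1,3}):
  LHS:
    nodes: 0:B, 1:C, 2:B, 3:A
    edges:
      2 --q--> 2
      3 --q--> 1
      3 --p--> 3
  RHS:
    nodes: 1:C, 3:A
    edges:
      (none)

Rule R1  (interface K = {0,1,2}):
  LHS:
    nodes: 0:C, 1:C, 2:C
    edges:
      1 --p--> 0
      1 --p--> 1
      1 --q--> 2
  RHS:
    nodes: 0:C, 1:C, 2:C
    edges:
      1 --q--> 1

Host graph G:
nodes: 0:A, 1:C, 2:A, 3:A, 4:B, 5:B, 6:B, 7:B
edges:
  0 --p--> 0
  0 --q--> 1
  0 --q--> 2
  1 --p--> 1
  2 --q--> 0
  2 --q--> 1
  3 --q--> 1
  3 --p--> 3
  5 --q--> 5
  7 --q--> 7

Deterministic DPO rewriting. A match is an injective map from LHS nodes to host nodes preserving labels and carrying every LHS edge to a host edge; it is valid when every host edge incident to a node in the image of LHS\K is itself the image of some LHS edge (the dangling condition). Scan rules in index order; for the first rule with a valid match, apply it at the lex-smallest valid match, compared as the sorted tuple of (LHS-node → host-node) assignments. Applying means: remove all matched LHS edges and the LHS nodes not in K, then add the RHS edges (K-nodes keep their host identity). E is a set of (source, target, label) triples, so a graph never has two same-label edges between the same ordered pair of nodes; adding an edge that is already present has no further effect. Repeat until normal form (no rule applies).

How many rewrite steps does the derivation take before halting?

Answer: 2

Steps:
initial: |V|=8 |E|=10  E = 0-p->0 0-q->1 0-q->2 1-p->1 2-q->0 2-q->1 3-q->1 3-p->3 5-q->5 7-q->7
step 1: apply R0 at {0↦4, 1↦1, 2↦5, 3↦0}  → |V|=6 |E|=7  E = 0-q->2 1-p->1 2-q->0 2-q->1 3-q->1 3-p->3 7-q->7
step 2: apply R0 at {0↦6, 1↦1, 2↦7, 3↦3}  → |V|=4 |E|=4  E = 0-q->2 1-p->1 2-q->0 2-q->1
halt: no rule applies after step 2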